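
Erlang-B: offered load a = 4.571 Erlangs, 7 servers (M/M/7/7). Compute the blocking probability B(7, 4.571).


B(c,a) = (a^c/c!) / Σ_{k=0}^{c} a^k/k!
a^7/7! = 8.272714
Σ terms (k=0..7): 1.00000 + 4.57100 + 10.44702 + 15.91778 + 18.19004 + 16.62933 + 12.66878 + 8.27271 = 87.696666
B = 8.272714/87.696666 = 0.094333

Final: 0.094333


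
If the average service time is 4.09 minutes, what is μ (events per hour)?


μ = 1/(service time) in consistent units.
1 hour = 60 min, so μ = 60/4.09 = 14.6699 per hour

Final: 14.6699 /hr


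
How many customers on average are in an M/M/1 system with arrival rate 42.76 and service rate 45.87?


ρ = λ/μ = 42.76/45.87 = 0.9322
L = ρ/(1−ρ) = 0.9322/(1 − 0.9322) = 0.9322/0.06780 = 13.7492

Final: 13.7492


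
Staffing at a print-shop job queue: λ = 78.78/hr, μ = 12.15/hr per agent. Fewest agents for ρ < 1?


Stability requires cμ > λ ⇔ c > λ/μ.
λ/μ = 78.78/12.15 = 6.4840
Minimum integer c = ⌊6.4840⌋ + 1 = 7
Check: 7·12.15 = 85.05 > 78.78, while 6·12.15 = 72.90 ≤ 78.78

Final: 7 servers


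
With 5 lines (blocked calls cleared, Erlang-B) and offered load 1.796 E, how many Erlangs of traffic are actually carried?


B(5,1.796) = 0.026112 (Erlang-B)
Carried load = a(1 − B) = 1.796·(1 − 0.026112) = 1.796·0.973888 = 1.7491 E

Final: 1.7491 Erlangs


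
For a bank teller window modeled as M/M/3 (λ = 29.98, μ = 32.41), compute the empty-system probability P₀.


a = λ/μ = 29.98/32.41 = 0.9250; ρ = a/c = 0.3083
Σ_{k=0}^{2} a^k/k! (terms k=0..2) = 1.00000 + 0.92502 + 0.42783 = 2.35286
Tail: a^3/(3!(1−ρ)) = 0.79151/(6·0.6917) = 0.19073
P₀ = 1/(2.35286 + 0.19073) = 1/2.54359 = 0.393146

Final: 0.393146


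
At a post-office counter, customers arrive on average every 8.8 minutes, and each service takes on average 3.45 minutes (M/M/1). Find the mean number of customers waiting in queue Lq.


λ = 60/8.8 = 6.8182 /hr
μ = 60/3.45 = 17.3913 /hr
ρ = λ/μ = 6.8182/17.3913 = 0.3920
Lq = ρ²/(1−ρ) = 0.1537/0.6080 = 0.2528

Final: 0.2528


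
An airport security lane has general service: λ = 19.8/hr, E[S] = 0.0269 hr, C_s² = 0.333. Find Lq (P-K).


ρ = λ·E[S] = 19.8·0.0269 = 0.5326
Lq = ρ²(1+C_s²)/(2(1−ρ)) = 0.2837·(1+0.333)/(2·0.4674)
= 0.2837·1.3330/0.9348 = 0.40454

Final: 0.40454


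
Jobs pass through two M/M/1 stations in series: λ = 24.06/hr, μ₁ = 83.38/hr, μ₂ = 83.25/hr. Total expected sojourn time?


Each node sees arrival rate λ = 24.06/hr (tandem ⇒ throughput preserved).
W₁ = 1/(μ₁−λ) = 1/(83.38−24.06) = 0.01686 hr
W₂ = 1/(μ₂−λ) = 1/(83.25−24.06) = 0.01689 hr
W_total = W₁ + W₂ = 0.01686 + 0.01689 = 0.03375 hr

Final: 0.03375 hr


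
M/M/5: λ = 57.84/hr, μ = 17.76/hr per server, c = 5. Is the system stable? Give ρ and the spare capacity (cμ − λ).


Total capacity cμ = 5·17.76 = 88.80/hr
ρ = λ/(cμ) = 57.84/88.80 = 0.6514
Stable ⇔ ρ < 1: YES
Spare capacity = cμ − λ = 88.80 − 57.84 = 30.96/hr

Final: ρ = 0.6514; stable; margin = 30.96/hr


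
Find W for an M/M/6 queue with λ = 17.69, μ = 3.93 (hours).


a = 4.5013; ρ = 0.7502; P₀ = 0.009125
Lq = P₀·a^c·ρ/(c!(1−ρ)²) = 1.26755
Wq = Lq/λ = 1.26755/17.69 = 0.07165 hr
W = Wq + 1/μ = 0.07165 + 0.25445 = 0.32611 hr

Final: 0.32611 hr


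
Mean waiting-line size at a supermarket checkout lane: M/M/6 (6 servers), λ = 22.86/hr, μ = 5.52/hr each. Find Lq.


a = λ/μ = 4.1413; ρ = a/6 = 0.6902
P₀ = 0.014169
Lq = P₀·a^c·ρ / (c!·(1−ρ)²) = 0.014169·5044.55533·0.6902/(720·0.09597)
= 0.71400

Final: 0.71400


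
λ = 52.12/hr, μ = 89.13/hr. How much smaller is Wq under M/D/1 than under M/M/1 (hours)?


ρ = 52.12/89.13 = 0.5848
Wq(M/M/1) = ρ/(μ−λ) = 0.5848/37.01 = 0.01580 hr
Wq(M/D/1) = ρ/(2(μ−λ)) = 0.007900 hr
Savings = 0.01580 − 0.007900 = 0.007900 hr

Final: 0.007900 hr


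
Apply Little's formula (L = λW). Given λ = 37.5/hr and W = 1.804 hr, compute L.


L = λW = 37.5·1.804 = 67.6500

Final: 67.6500


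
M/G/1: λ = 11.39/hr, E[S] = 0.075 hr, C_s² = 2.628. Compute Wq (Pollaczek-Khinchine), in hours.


ρ = λ·E[S] = 11.39·0.075 = 0.8543
E[S²] = E[S]²(1+C_s²) = 0.075²·(1+2.628) = 0.020407
Wq = λ·E[S²]/(2(1−ρ)) = 11.39·0.020407/(2·0.1457) = 0.79740 hr

Final: 0.79740 hr


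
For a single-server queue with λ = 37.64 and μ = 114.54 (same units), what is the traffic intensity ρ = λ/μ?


ρ = λ/μ = 37.64/114.54 = 0.3286

Final: 0.3286


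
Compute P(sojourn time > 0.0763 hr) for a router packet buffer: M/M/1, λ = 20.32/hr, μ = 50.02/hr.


W ~ Exponential(μ−λ) for M/M/1.
μ − λ = 50.02 − 20.32 = 29.7000
P(W > t) = e^{−(μ−λ)t} = e^{−2.2661} = 0.103715

Final: 0.103715


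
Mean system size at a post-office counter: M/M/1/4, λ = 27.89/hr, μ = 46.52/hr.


ρ = 27.89/46.52 = 0.5995
L = ρ[1 − (K+1)ρ^K + Kρ^(K+1)] / [(1−ρ)(1−ρ^(K+1))]
Numerator: 0.5995·(1 − 5·0.129192 + 4·0.077454) = 0.398000
Denominator: (0.4005)·(0.922546) = 0.369455
L = 0.398000/0.369455 = 1.0773

Final: 1.0773


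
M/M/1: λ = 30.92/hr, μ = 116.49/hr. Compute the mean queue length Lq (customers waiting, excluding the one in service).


ρ = 30.92/116.49 = 0.2654
Lq = ρ²/(1−ρ) = 0.07045/0.7346 = 0.09591

Final: 0.09591


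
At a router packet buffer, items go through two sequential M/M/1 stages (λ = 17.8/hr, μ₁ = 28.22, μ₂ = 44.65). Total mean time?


Each node sees arrival rate λ = 17.8/hr (tandem ⇒ throughput preserved).
W₁ = 1/(μ₁−λ) = 1/(28.22−17.8) = 0.09597 hr
W₂ = 1/(μ₂−λ) = 1/(44.65−17.8) = 0.03724 hr
W_total = W₁ + W₂ = 0.09597 + 0.03724 = 0.13321 hr

Final: 0.13321 hr


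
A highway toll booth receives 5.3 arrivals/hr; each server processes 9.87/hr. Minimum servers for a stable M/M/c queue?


Stability requires cμ > λ ⇔ c > λ/μ.
λ/μ = 5.3/9.87 = 0.5370
Minimum integer c = ⌊0.5370⌋ + 1 = 1
Check: 1·9.87 = 9.87 > 5.3, while 0·9.87 = 0.00 ≤ 5.3

Final: 1 servers


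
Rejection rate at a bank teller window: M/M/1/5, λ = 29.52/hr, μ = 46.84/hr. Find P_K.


ρ = λ/μ = 29.52/46.84 = 0.6302
P_K = (1−ρ)ρ^K/(1−ρ^(K+1)) = (0.3698·0.099425)/(1 − 0.062661)
= 0.036764/0.937339 = 0.039222

Final: 0.039222


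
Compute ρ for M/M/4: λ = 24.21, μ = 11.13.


ρ = λ/(cμ) = 24.21/(4·11.13) = 24.21/44.52 = 0.5438

Final: 0.5438


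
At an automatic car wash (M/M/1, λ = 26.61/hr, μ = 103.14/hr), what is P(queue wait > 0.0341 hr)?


ρ = 26.61/103.14 = 0.2580
P(Wq > t) = ρ·e^{−(μ−λ)t} = 0.2580·e^{−2.6097}
= 0.2580·0.073559 = 0.018978

Final: 0.018978


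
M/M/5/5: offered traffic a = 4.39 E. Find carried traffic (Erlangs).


B(5,4.39) = 0.233504 (Erlang-B)
Carried load = a(1 − B) = 4.39·(1 − 0.233504) = 4.39·0.766496 = 3.3649 E

Final: 3.3649 Erlangs


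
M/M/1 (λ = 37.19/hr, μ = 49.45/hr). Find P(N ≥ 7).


ρ = 37.19/49.45 = 0.7521
P(N ≥ n) = ρ^n = 0.7521^7 = 0.136088

Final: 0.136088


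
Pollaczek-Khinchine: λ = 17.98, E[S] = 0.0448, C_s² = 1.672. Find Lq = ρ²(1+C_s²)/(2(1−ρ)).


ρ = λ·E[S] = 17.98·0.0448 = 0.8055
Lq = ρ²(1+C_s²)/(2(1−ρ)) = 0.6488·(1+1.672)/(2·0.1945)
= 0.6488·2.6720/0.3890 = 4.45688

Final: 4.45688


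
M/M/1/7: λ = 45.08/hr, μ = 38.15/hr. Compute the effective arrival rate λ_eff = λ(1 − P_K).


ρ = 1.1817; P_K = (1−ρ)ρ^7/(1−ρ^8) = 0.208607
λ_eff = λ(1 − P_K) = 45.08·(1 − 0.208607) = 45.08·0.791393 = 35.6760 /hr

Final: 35.6760 /hr


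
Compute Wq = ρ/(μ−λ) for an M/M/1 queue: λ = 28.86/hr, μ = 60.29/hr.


ρ = 28.86/60.29 = 0.4787
Wq = ρ/(μ−λ) = 0.4787/(60.29 − 28.86) = 0.4787/31.43 = 0.01523 hr

Final: 0.01523 hr


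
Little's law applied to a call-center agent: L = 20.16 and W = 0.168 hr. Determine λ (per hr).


λ = L/W = 20.16/0.168 = 120.0000 /hr

Final: 120.0000 /hr


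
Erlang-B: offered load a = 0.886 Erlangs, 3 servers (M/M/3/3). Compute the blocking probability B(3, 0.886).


B(c,a) = (a^c/c!) / Σ_{k=0}^{c} a^k/k!
a^3/3! = 0.115918
Σ terms (k=0..3): 1.00000 + 0.88600 + 0.39250 + 0.11592 = 2.394416
B = 0.115918/2.394416 = 0.048412

Final: 0.048412


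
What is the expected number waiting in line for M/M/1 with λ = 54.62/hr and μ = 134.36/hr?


ρ = 54.62/134.36 = 0.4065
Lq = ρ²/(1−ρ) = 0.1653/0.5935 = 0.2785

Final: 0.2785


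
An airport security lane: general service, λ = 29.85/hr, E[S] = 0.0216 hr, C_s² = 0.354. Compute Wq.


ρ = λ·E[S] = 29.85·0.0216 = 0.6448
E[S²] = E[S]²(1+C_s²) = 0.0216²·(1+0.354) = 0.0006317
Wq = λ·E[S²]/(2(1−ρ)) = 29.85·0.0006317/(2·0.3552) = 0.02654 hr

Final: 0.02654 hr


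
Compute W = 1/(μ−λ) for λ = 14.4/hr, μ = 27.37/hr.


W = 1/(μ−λ) = 1/(27.37 − 14.4) = 1/12.97 = 0.07710 hr

Final: 0.07710 hr


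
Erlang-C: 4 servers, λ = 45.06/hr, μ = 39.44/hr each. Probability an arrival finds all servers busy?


a = λ/μ = 1.1425; ρ = a/4 = 0.2856
P₀ = 0.318161 (from M/M/c formula)
C(c,a) = [a^c/(c!(1−ρ))]·P₀ = [1.70379/(24·0.7144)]·0.318161
= 0.09938·0.318161 = 0.031617

Final: 0.031617


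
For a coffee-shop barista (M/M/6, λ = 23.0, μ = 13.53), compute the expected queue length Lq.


a = λ/μ = 1.6999; ρ = a/6 = 0.2833
P₀ = 0.182597
Lq = P₀·a^c·ρ / (c!·(1−ρ)²) = 0.182597·24.13127·0.2833/(720·0.51363)
= 0.003376

Final: 0.003376


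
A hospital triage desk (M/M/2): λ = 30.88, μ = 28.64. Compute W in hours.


a = 1.0782; ρ = 0.5391; P₀ = 0.299456
Lq = P₀·a^c·ρ/(c!(1−ρ)²) = 0.44176
Wq = Lq/λ = 0.44176/30.88 = 0.01431 hr
W = Wq + 1/μ = 0.01431 + 0.03492 = 0.04922 hr

Final: 0.04922 hr


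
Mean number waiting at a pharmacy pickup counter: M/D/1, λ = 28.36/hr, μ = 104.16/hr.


ρ = 28.36/104.16 = 0.2723
M/D/1: Lq = ρ²/(2(1−ρ)) = 0.07413/(2·0.7277) = 0.05093

Final: 0.05093


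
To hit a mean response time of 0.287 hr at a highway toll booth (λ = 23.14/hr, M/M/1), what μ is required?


W = 1/(μ−λ) ⇒ μ − λ = 1/W = 1/0.287 = 3.4843
μ = λ + 1/W = 23.14 + 3.4843 = 26.6243 per hr

Final: 26.6243 /hr


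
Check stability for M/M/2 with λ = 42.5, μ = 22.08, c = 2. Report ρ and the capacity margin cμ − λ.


Total capacity cμ = 2·22.08 = 44.16/hr
ρ = λ/(cμ) = 42.5/44.16 = 0.9624
Stable ⇔ ρ < 1: YES
Spare capacity = cμ − λ = 44.16 − 42.5 = 1.66/hr

Final: ρ = 0.9624; stable; margin = 1.66/hr


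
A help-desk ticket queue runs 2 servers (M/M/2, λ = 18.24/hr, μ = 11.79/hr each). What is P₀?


a = λ/μ = 18.24/11.79 = 1.5471; ρ = a/c = 0.7735
Σ_{k=0}^{1} a^k/k! (terms k=0..1) = 1.00000 + 1.54707 = 2.54707
Tail: a^2/(2!(1−ρ)) = 2.39344/(2·0.2265) = 5.28439
P₀ = 1/(2.54707 + 5.28439) = 1/7.83146 = 0.127690

Final: 0.127690


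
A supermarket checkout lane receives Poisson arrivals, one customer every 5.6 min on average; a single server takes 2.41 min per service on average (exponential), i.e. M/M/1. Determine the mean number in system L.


λ = 60/5.6 = 10.7143 /hr
μ = 60/2.41 = 24.8963 /hr
ρ = λ/μ = 10.7143/24.8963 = 0.4304
L = ρ/(1−ρ) = 0.4304/0.5696 = 0.7555

Final: 0.7555


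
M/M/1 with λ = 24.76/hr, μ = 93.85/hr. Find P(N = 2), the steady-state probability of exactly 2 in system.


ρ = 24.76/93.85 = 0.2638
P_n = (1−ρ)·ρ^n = (1 − 0.2638)·0.2638^2 = 0.7362·0.069604 = 0.051241

Final: 0.051241


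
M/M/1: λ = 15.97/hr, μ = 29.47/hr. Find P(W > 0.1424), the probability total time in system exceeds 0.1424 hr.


W ~ Exponential(μ−λ) for M/M/1.
μ − λ = 29.47 − 15.97 = 13.5000
P(W > t) = e^{−(μ−λ)t} = e^{−1.9224} = 0.146256

Final: 0.146256


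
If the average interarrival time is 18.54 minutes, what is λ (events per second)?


λ = 1/(interarrival time) in consistent units.
1 second = 0.0166667 min, so λ = 0.0166667/18.54 = 0.0008990 per second

Final: 0.0008990 /sec


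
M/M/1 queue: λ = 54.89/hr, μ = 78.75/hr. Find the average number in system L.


ρ = λ/μ = 54.89/78.75 = 0.6970
L = ρ/(1−ρ) = 0.6970/(1 − 0.6970) = 0.6970/0.3030 = 2.3005

Final: 2.3005


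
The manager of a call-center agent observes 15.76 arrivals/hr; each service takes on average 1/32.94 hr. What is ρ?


ρ = λ/μ = 15.76/32.94 = 0.4784

Final: 0.4784


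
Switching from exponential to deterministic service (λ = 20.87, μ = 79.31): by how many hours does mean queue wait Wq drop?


ρ = 20.87/79.31 = 0.2631
Wq(M/M/1) = ρ/(μ−λ) = 0.2631/58.44 = 0.004503 hr
Wq(M/D/1) = ρ/(2(μ−λ)) = 0.002251 hr
Savings = 0.004503 − 0.002251 = 0.002251 hr

Final: 0.002251 hr


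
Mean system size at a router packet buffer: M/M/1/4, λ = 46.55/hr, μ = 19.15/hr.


ρ = 46.55/19.15 = 2.4308
L = ρ[1 − (K+1)ρ^K + Kρ^(K+1)] / [(1−ρ)(1−ρ^(K+1))]
Numerator: 2.4308·(1 − 5·34.914323 + 4·84.870065) = 403.292292
Denominator: (-1.4308)·(-83.870065) = 120.002077
L = 403.292292/120.002077 = 3.3607

Final: 3.3607


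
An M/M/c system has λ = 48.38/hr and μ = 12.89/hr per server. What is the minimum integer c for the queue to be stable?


Stability requires cμ > λ ⇔ c > λ/μ.
λ/μ = 48.38/12.89 = 3.7533
Minimum integer c = ⌊3.7533⌋ + 1 = 4
Check: 4·12.89 = 51.56 > 48.38, while 3·12.89 = 38.67 ≤ 48.38

Final: 4 servers


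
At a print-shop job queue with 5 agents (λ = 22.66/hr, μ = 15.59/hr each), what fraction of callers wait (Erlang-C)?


a = λ/μ = 1.4535; ρ = a/5 = 0.2907
P₀ = 0.233438 (from M/M/c formula)
C(c,a) = [a^c/(c!(1−ρ))]·P₀ = [6.48737/(120·0.7093)]·0.233438
= 0.07622·0.233438 = 0.017792

Final: 0.017792


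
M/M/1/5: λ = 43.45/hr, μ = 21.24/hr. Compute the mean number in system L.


ρ = 43.45/21.24 = 2.0457
L = ρ[1 − (K+1)ρ^K + Kρ^(K+1)] / [(1−ρ)(1−ρ^(K+1))]
Numerator: 2.0457·(1 − 6·35.824187 + 5·73.284412) = 311.917283
Denominator: (-1.0457)·(-72.284412) = 75.585537
L = 311.917283/75.585537 = 4.1267

Final: 4.1267


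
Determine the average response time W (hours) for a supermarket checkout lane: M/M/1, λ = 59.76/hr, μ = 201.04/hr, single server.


W = 1/(μ−λ) = 1/(201.04 − 59.76) = 1/141.28 = 0.007078 hr

Final: 0.007078 hr


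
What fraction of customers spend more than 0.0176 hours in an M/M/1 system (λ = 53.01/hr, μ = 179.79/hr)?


W ~ Exponential(μ−λ) for M/M/1.
μ − λ = 179.79 − 53.01 = 126.7800
P(W > t) = e^{−(μ−λ)t} = e^{−2.2313} = 0.107386

Final: 0.107386


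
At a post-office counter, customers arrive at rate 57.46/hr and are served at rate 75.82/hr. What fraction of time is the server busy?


ρ = λ/μ = 57.46/75.82 = 0.7578

Final: 0.7578


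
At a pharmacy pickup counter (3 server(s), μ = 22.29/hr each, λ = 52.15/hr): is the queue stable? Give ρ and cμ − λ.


Total capacity cμ = 3·22.29 = 66.87/hr
ρ = λ/(cμ) = 52.15/66.87 = 0.7799
Stable ⇔ ρ < 1: YES
Spare capacity = cμ − λ = 66.87 − 52.15 = 14.72/hr

Final: ρ = 0.7799; stable; margin = 14.72/hr


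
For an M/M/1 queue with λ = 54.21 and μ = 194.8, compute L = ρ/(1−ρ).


ρ = λ/μ = 54.21/194.8 = 0.2783
L = ρ/(1−ρ) = 0.2783/(1 − 0.2783) = 0.2783/0.7217 = 0.3856

Final: 0.3856


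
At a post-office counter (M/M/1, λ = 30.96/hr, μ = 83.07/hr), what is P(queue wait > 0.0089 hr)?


ρ = 30.96/83.07 = 0.3727
P(Wq > t) = ρ·e^{−(μ−λ)t} = 0.3727·e^{−0.4638}
= 0.3727·0.628903 = 0.234391

Final: 0.234391


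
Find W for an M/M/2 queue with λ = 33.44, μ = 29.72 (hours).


a = 1.1252; ρ = 0.5626; P₀ = 0.279931
Lq = P₀·a^c·ρ/(c!(1−ρ)²) = 0.52102
Wq = Lq/λ = 0.52102/33.44 = 0.01558 hr
W = Wq + 1/μ = 0.01558 + 0.03365 = 0.04923 hr

Final: 0.04923 hr


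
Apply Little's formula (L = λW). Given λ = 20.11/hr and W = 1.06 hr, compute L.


L = λW = 20.11·1.06 = 21.3166

Final: 21.3166


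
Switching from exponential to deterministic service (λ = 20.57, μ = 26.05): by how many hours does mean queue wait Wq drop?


ρ = 20.57/26.05 = 0.7896
Wq(M/M/1) = ρ/(μ−λ) = 0.7896/5.48 = 0.14409 hr
Wq(M/D/1) = ρ/(2(μ−λ)) = 0.07205 hr
Savings = 0.14409 − 0.07205 = 0.07205 hr

Final: 0.07205 hr


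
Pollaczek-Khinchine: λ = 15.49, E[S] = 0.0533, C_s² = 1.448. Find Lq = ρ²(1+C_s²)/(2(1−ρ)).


ρ = λ·E[S] = 15.49·0.0533 = 0.8256
Lq = ρ²(1+C_s²)/(2(1−ρ)) = 0.6816·(1+1.448)/(2·0.1744)
= 0.6816·2.4480/0.3488 = 4.78448

Final: 4.78448


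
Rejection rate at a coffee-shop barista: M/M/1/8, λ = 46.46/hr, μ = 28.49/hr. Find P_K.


ρ = λ/μ = 46.46/28.49 = 1.6307
P_K = (1−ρ)ρ^K/(1−ρ^(K+1)) = (-0.6307·50.014283)/(1 − 81.560674)
= -31.546391/-80.560674 = 0.391585

Final: 0.391585


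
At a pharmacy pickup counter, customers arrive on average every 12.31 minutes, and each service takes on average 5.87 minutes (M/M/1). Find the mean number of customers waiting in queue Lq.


λ = 60/12.31 = 4.8741 /hr
μ = 60/5.87 = 10.2215 /hr
ρ = λ/μ = 4.8741/10.2215 = 0.4768
Lq = ρ²/(1−ρ) = 0.2274/0.5232 = 0.4346

Final: 0.4346


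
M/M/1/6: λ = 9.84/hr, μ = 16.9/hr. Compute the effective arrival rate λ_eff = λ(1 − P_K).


ρ = 0.5822; P_K = (1−ρ)ρ^6/(1−ρ^7) = 0.016655
λ_eff = λ(1 − P_K) = 9.84·(1 − 0.016655) = 9.84·0.983345 = 9.6761 /hr

Final: 9.6761 /hr


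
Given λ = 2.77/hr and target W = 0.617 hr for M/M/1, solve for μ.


W = 1/(μ−λ) ⇒ μ − λ = 1/W = 1/0.617 = 1.6207
μ = λ + 1/W = 2.77 + 1.6207 = 4.3907 per hr

Final: 4.3907 /hr


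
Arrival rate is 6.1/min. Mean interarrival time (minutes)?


Mean interarrival time = 1/λ = 1/6.1 minute = 0.16393 minute
In minutes: 0.16393 × 1 = 0.1639 min

Final: 0.1639 min


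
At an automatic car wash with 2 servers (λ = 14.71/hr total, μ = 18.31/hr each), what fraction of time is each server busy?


ρ = λ/(cμ) = 14.71/(2·18.31) = 14.71/36.62 = 0.4017

Final: 0.4017


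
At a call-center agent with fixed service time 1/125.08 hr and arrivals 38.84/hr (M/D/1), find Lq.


ρ = 38.84/125.08 = 0.3105
M/D/1: Lq = ρ²/(2(1−ρ)) = 0.09642/(2·0.6895) = 0.06992

Final: 0.06992


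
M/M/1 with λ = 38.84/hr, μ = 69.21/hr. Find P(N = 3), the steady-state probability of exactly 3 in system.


ρ = 38.84/69.21 = 0.5612
P_n = (1−ρ)·ρ^n = (1 − 0.5612)·0.5612^3 = 0.4388·0.176738 = 0.077555

Final: 0.077555


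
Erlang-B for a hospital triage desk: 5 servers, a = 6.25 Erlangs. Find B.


B(c,a) = (a^c/c!) / Σ_{k=0}^{c} a^k/k!
a^5/5! = 79.472860
Σ terms (k=0..5): 1.00000 + 6.25000 + 19.53125 + 40.69010 + 63.57829 + 79.47286 = 210.522502
B = 79.472860/210.522502 = 0.377503

Final: 0.377503


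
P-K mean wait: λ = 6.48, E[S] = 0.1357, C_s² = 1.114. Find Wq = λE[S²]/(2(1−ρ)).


ρ = λ·E[S] = 6.48·0.1357 = 0.8793
E[S²] = E[S]²(1+C_s²) = 0.1357²·(1+1.114) = 0.038928
Wq = λ·E[S²]/(2(1−ρ)) = 6.48·0.038928/(2·0.1207) = 1.04528 hr

Final: 1.04528 hr


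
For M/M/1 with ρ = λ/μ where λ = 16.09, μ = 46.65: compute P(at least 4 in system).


ρ = 16.09/46.65 = 0.3449
P(N ≥ n) = ρ^n = 0.3449^4 = 0.014152

Final: 0.014152


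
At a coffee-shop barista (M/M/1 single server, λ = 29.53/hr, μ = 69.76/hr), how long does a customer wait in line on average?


ρ = 29.53/69.76 = 0.4233
Wq = ρ/(μ−λ) = 0.4233/(69.76 − 29.53) = 0.4233/40.23 = 0.01052 hr

Final: 0.01052 hr


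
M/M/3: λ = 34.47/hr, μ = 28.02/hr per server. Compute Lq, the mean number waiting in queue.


a = λ/μ = 1.2302; ρ = a/3 = 0.4101
P₀ = 0.284669
Lq = P₀·a^c·ρ / (c!·(1−ρ)²) = 0.284669·1.86174·0.4101/(6·0.34802)
= 0.10408

Final: 0.10408


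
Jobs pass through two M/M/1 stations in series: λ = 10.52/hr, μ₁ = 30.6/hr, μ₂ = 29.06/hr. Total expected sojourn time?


Each node sees arrival rate λ = 10.52/hr (tandem ⇒ throughput preserved).
W₁ = 1/(μ₁−λ) = 1/(30.6−10.52) = 0.04980 hr
W₂ = 1/(μ₂−λ) = 1/(29.06−10.52) = 0.05394 hr
W_total = W₁ + W₂ = 0.04980 + 0.05394 = 0.10374 hr

Final: 0.10374 hr


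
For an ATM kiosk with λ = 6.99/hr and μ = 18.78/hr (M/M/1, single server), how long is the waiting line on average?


ρ = 6.99/18.78 = 0.3722
Lq = ρ²/(1−ρ) = 0.1385/0.6278 = 0.2207

Final: 0.2207


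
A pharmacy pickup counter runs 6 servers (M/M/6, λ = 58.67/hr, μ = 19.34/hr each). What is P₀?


a = λ/μ = 58.67/19.34 = 3.0336; ρ = a/c = 0.5056
Σ_{k=0}^{5} a^k/k! (terms k=0..5) = 1.00000 + 3.03361 + 4.60139 + 4.65294 + 3.52880 + 2.14100 = 18.95775
Tail: a^6/(6!(1−ρ)) = 779.39517/(720·0.4944) = 2.18952
P₀ = 1/(18.95775 + 2.18952) = 1/21.14726 = 0.047287

Final: 0.047287


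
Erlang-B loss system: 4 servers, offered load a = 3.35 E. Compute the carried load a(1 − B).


B(4,3.35) = 0.244365 (Erlang-B)
Carried load = a(1 − B) = 3.35·(1 − 0.244365) = 3.35·0.755635 = 2.5314 E

Final: 2.5314 Erlangs


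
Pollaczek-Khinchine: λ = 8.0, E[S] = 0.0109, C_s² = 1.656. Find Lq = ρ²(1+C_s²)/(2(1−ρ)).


ρ = λ·E[S] = 8.0·0.0109 = 0.08720
Lq = ρ²(1+C_s²)/(2(1−ρ)) = 0.007604·(1+1.656)/(2·0.9128)
= 0.007604·2.6560/1.8256 = 0.01106

Final: 0.01106


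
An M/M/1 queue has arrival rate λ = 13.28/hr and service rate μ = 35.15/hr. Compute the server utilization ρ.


ρ = λ/μ = 13.28/35.15 = 0.3778

Final: 0.3778


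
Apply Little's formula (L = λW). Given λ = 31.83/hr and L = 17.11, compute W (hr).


W = L/λ = 17.11/31.83 = 0.5375 hr

Final: 0.5375 hr


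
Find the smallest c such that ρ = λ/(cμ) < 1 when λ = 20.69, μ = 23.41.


Stability requires cμ > λ ⇔ c > λ/μ.
λ/μ = 20.69/23.41 = 0.8838
Minimum integer c = ⌊0.8838⌋ + 1 = 1
Check: 1·23.41 = 23.41 > 20.69, while 0·23.41 = 0.00 ≤ 20.69

Final: 1 servers


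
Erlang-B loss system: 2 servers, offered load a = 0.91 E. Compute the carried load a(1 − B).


B(2,0.91) = 0.178159 (Erlang-B)
Carried load = a(1 − B) = 0.91·(1 − 0.178159) = 0.91·0.821841 = 0.7479 E

Final: 0.7479 Erlangs


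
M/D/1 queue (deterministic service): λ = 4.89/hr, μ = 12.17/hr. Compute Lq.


ρ = 4.89/12.17 = 0.4018
M/D/1: Lq = ρ²/(2(1−ρ)) = 0.1614/(2·0.5982) = 0.13495

Final: 0.13495


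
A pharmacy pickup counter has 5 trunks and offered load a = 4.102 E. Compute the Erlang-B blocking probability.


B(c,a) = (a^c/c!) / Σ_{k=0}^{c} a^k/k!
a^5/5! = 9.678254
Σ terms (k=0..5): 1.00000 + 4.10200 + 8.41320 + 11.50365 + 11.79699 + 9.67825 = 46.494103
B = 9.678254/46.494103 = 0.208161

Final: 0.208161


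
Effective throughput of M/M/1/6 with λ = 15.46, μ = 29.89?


ρ = 0.5172; P_K = (1−ρ)ρ^6/(1−ρ^7) = 0.009336
λ_eff = λ(1 − P_K) = 15.46·(1 − 0.009336) = 15.46·0.990664 = 15.3157 /hr

Final: 15.3157 /hr


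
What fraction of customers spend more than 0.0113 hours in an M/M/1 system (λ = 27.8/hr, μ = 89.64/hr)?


W ~ Exponential(μ−λ) for M/M/1.
μ − λ = 89.64 − 27.8 = 61.8400
P(W > t) = e^{−(μ−λ)t} = e^{−0.6988} = 0.497186

Final: 0.497186


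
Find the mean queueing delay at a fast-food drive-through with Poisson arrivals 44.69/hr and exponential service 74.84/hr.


ρ = 44.69/74.84 = 0.5971
Wq = ρ/(μ−λ) = 0.5971/(74.84 − 44.69) = 0.5971/30.15 = 0.01981 hr

Final: 0.01981 hr


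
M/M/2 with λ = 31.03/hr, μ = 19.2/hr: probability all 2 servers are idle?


a = λ/μ = 31.03/19.2 = 1.6161; ρ = a/c = 0.8081
Σ_{k=0}^{1} a^k/k! (terms k=0..1) = 1.00000 + 1.61615 = 2.61615
Tail: a^2/(2!(1−ρ)) = 2.61193/(2·0.1919) = 6.80448
P₀ = 1/(2.61615 + 6.80448) = 1/9.42062 = 0.106150

Final: 0.106150


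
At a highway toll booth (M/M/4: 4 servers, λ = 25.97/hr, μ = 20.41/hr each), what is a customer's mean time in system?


a = 1.2724; ρ = 0.3181; P₀ = 0.278904
Lq = P₀·a^c·ρ/(c!(1−ρ)²) = 0.02084
Wq = Lq/λ = 0.02084/25.97 = 0.0008025 hr
W = Wq + 1/μ = 0.0008025 + 0.04900 = 0.04980 hr

Final: 0.04980 hr


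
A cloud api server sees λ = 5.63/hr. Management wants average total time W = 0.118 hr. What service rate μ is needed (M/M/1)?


W = 1/(μ−λ) ⇒ μ − λ = 1/W = 1/0.118 = 8.4746
μ = λ + 1/W = 5.63 + 8.4746 = 14.1046 per hr

Final: 14.1046 /hr


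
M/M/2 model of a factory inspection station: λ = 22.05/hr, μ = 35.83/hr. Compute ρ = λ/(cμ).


ρ = λ/(cμ) = 22.05/(2·35.83) = 22.05/71.66 = 0.3077

Final: 0.3077


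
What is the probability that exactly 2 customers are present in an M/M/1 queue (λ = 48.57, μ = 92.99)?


ρ = 48.57/92.99 = 0.5223
P_n = (1−ρ)·ρ^n = (1 − 0.5223)·0.5223^2 = 0.4777·0.272812 = 0.130318

Final: 0.130318


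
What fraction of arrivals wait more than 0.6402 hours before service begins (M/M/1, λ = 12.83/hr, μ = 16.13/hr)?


ρ = 12.83/16.13 = 0.7954
P(Wq > t) = ρ·e^{−(μ−λ)t} = 0.7954·e^{−2.1127}
= 0.7954·0.120916 = 0.096178

Final: 0.096178


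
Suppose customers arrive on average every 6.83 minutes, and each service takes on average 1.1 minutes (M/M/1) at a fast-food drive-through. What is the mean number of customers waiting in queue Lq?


λ = 60/6.83 = 8.7848 /hr
μ = 60/1.1 = 54.5455 /hr
ρ = λ/μ = 8.7848/54.5455 = 0.1611
Lq = ρ²/(1−ρ) = 0.02594/0.8389 = 0.03092

Final: 0.03092


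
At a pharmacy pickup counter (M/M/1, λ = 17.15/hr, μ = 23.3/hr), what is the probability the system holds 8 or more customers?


ρ = 17.15/23.3 = 0.7361
P(N ≥ n) = ρ^n = 0.7361^8 = 0.086152

Final: 0.086152


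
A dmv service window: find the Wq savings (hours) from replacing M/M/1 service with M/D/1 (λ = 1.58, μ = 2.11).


ρ = 1.58/2.11 = 0.7488
Wq(M/M/1) = ρ/(μ−λ) = 0.7488/0.5300 = 1.41286 hr
Wq(M/D/1) = ρ/(2(μ−λ)) = 0.70643 hr
Savings = 1.41286 − 0.70643 = 0.70643 hr

Final: 0.70643 hr


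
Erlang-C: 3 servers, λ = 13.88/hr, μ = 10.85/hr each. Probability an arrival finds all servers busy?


a = λ/μ = 1.2793; ρ = a/3 = 0.4264
P₀ = 0.269844 (from M/M/c formula)
C(c,a) = [a^c/(c!(1−ρ))]·P₀ = [2.09353/(6·0.5736)]·0.269844
= 0.60832·0.269844 = 0.164153

Final: 0.164153


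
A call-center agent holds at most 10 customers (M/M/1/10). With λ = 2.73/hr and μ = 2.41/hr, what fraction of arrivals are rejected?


ρ = λ/μ = 2.73/2.41 = 1.1328
P_K = (1−ρ)ρ^K/(1−ρ^(K+1)) = (-0.1328·3.479013)/(1 − 3.940957)
= -0.461944/-2.940957 = 0.157073

Final: 0.157073


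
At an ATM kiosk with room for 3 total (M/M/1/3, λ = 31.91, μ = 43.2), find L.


ρ = 31.91/43.2 = 0.7387
L = ρ[1 − (K+1)ρ^K + Kρ^(K+1)] / [(1−ρ)(1−ρ^(K+1))]
Numerator: 0.7387·(1 − 4·0.403022 + 3·0.297695) = 0.207560
Denominator: (0.2613)·(0.702305) = 0.183542
L = 0.207560/0.183542 = 1.1309

Final: 1.1309


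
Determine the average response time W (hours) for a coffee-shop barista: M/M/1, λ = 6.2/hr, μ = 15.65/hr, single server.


W = 1/(μ−λ) = 1/(15.65 − 6.2) = 1/9.45 = 0.1058 hr

Final: 0.1058 hr


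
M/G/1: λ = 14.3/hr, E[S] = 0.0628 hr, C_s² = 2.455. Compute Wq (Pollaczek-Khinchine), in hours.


ρ = λ·E[S] = 14.3·0.0628 = 0.8980
E[S²] = E[S]²(1+C_s²) = 0.0628²·(1+2.455) = 0.013626
Wq = λ·E[S²]/(2(1−ρ)) = 14.3·0.013626/(2·0.1020) = 0.95553 hr

Final: 0.95553 hr


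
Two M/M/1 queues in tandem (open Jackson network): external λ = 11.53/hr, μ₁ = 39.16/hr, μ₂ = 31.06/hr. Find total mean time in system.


Each node sees arrival rate λ = 11.53/hr (tandem ⇒ throughput preserved).
W₁ = 1/(μ₁−λ) = 1/(39.16−11.53) = 0.03619 hr
W₂ = 1/(μ₂−λ) = 1/(31.06−11.53) = 0.05120 hr
W_total = W₁ + W₂ = 0.03619 + 0.05120 = 0.08740 hr

Final: 0.08740 hr


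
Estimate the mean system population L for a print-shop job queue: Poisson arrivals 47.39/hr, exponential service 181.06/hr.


ρ = λ/μ = 47.39/181.06 = 0.2617
L = ρ/(1−ρ) = 0.2617/(1 − 0.2617) = 0.2617/0.7383 = 0.3545

Final: 0.3545


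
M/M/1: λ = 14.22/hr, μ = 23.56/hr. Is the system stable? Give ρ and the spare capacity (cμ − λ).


Total capacity cμ = 1·23.56 = 23.56/hr
ρ = λ/(cμ) = 14.22/23.56 = 0.6036
Stable ⇔ ρ < 1: YES
Spare capacity = cμ − λ = 23.56 − 14.22 = 9.34/hr

Final: ρ = 0.6036; stable; margin = 9.34/hr


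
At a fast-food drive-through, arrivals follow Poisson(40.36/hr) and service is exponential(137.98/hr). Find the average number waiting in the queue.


ρ = 40.36/137.98 = 0.2925
Lq = ρ²/(1−ρ) = 0.08556/0.7075 = 0.1209

Final: 0.1209


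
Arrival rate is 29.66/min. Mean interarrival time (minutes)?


Mean interarrival time = 1/λ = 1/29.66 minute = 0.03372 minute
In minutes: 0.03372 × 1 = 0.03372 min

Final: 0.03372 min


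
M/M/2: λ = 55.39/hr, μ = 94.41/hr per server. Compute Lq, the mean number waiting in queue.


a = λ/μ = 0.5867; ρ = a/2 = 0.2933
P₀ = 0.546374
Lq = P₀·a^c·ρ / (c!·(1−ρ)²) = 0.546374·0.34421·0.2933/(2·0.49936)
= 0.05524

Final: 0.05524


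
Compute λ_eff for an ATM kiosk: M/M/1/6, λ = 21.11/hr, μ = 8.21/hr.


ρ = 2.5713; P_K = (1−ρ)ρ^6/(1−ρ^7) = 0.611908
λ_eff = λ(1 − P_K) = 21.11·(1 − 0.611908) = 21.11·0.388092 = 8.1926 /hr

Final: 8.1926 /hr


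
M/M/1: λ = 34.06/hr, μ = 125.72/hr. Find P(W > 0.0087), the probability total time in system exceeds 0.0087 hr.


W ~ Exponential(μ−λ) for M/M/1.
μ − λ = 125.72 − 34.06 = 91.6600
P(W > t) = e^{−(μ−λ)t} = e^{−0.7974} = 0.450480

Final: 0.450480


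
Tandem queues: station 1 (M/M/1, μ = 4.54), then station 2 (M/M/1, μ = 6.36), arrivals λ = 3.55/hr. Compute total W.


Each node sees arrival rate λ = 3.55/hr (tandem ⇒ throughput preserved).
W₁ = 1/(μ₁−λ) = 1/(4.54−3.55) = 1.01010 hr
W₂ = 1/(μ₂−λ) = 1/(6.36−3.55) = 0.35587 hr
W_total = W₁ + W₂ = 1.01010 + 0.35587 = 1.36597 hr

Final: 1.36597 hr


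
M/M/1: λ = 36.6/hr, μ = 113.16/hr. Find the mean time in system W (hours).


W = 1/(μ−λ) = 1/(113.16 − 36.6) = 1/76.56 = 0.01306 hr

Final: 0.01306 hr


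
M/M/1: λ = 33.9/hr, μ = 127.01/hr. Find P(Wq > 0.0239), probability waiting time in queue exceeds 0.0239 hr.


ρ = 33.9/127.01 = 0.2669
P(Wq > t) = ρ·e^{−(μ−λ)t} = 0.2669·e^{−2.2253}
= 0.2669·0.108032 = 0.028835

Final: 0.028835


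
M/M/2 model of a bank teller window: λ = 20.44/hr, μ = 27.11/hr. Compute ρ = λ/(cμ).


ρ = λ/(cμ) = 20.44/(2·27.11) = 20.44/54.22 = 0.3770

Final: 0.3770


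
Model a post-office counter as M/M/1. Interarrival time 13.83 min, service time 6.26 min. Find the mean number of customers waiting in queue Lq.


λ = 60/13.83 = 4.3384 /hr
μ = 60/6.26 = 9.5847 /hr
ρ = λ/μ = 4.3384/9.5847 = 0.4526
Lq = ρ²/(1−ρ) = 0.2049/0.5474 = 0.3743

Final: 0.3743


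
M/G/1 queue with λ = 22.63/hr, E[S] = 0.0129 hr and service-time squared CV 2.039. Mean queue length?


ρ = λ·E[S] = 22.63·0.0129 = 0.2919
Lq = ρ²(1+C_s²)/(2(1−ρ)) = 0.08522·(1+2.039)/(2·0.7081)
= 0.08522·3.0390/1.4161 = 0.18288

Final: 0.18288


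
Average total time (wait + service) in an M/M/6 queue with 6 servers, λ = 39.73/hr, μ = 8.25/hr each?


a = 4.8158; ρ = 0.8026; P₀ = 0.005960
Lq = P₀·a^c·ρ/(c!(1−ρ)²) = 2.12722
Wq = Lq/λ = 2.12722/39.73 = 0.05354 hr
W = Wq + 1/μ = 0.05354 + 0.12121 = 0.17475 hr

Final: 0.17475 hr


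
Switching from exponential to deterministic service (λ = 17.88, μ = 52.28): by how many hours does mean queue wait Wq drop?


ρ = 17.88/52.28 = 0.3420
Wq(M/M/1) = ρ/(μ−λ) = 0.3420/34.40 = 0.009942 hr
Wq(M/D/1) = ρ/(2(μ−λ)) = 0.004971 hr
Savings = 0.009942 − 0.004971 = 0.004971 hr

Final: 0.004971 hr


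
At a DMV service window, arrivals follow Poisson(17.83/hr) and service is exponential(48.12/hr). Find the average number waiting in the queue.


ρ = 17.83/48.12 = 0.3705
Lq = ρ²/(1−ρ) = 0.1373/0.6295 = 0.2181

Final: 0.2181


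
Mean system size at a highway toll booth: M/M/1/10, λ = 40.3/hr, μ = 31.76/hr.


ρ = 40.3/31.76 = 1.2689
L = ρ[1 − (K+1)ρ^K + Kρ^(K+1)] / [(1−ρ)(1−ρ^(K+1))]
Numerator: 1.2689·(1 − 11·10.820455 + 10·13.729985) = 24.457696
Denominator: (-0.2689)·(-12.729985) = 3.422987
L = 24.457696/3.422987 = 7.1451

Final: 7.1451


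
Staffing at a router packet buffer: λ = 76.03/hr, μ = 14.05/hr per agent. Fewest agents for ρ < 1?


Stability requires cμ > λ ⇔ c > λ/μ.
λ/μ = 76.03/14.05 = 5.4114
Minimum integer c = ⌊5.4114⌋ + 1 = 6
Check: 6·14.05 = 84.30 > 76.03, while 5·14.05 = 70.25 ≤ 76.03

Final: 6 servers


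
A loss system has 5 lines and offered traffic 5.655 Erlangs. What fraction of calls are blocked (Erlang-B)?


B(c,a) = (a^c/c!) / Σ_{k=0}^{c} a^k/k!
a^5/5! = 48.192760
Σ terms (k=0..5): 1.00000 + 5.65500 + 15.98951 + 30.14023 + 42.61075 + 48.19276 = 143.588255
B = 48.192760/143.588255 = 0.335632

Final: 0.335632


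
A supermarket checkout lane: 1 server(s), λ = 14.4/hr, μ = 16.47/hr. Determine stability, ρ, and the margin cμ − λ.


Total capacity cμ = 1·16.47 = 16.47/hr
ρ = λ/(cμ) = 14.4/16.47 = 0.8743
Stable ⇔ ρ < 1: YES
Spare capacity = cμ − λ = 16.47 − 14.4 = 2.07/hr

Final: ρ = 0.8743; stable; margin = 2.07/hr


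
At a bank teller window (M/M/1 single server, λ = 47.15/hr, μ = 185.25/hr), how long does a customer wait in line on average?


ρ = 47.15/185.25 = 0.2545
Wq = ρ/(μ−λ) = 0.2545/(185.25 − 47.15) = 0.2545/138.10 = 0.001843 hr

Final: 0.001843 hr


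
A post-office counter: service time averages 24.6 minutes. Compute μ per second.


μ = 1/(service time) in consistent units.
1 second = 0.0166667 min, so μ = 0.0166667/24.6 = 0.0006775 per second

Final: 0.0006775 /sec


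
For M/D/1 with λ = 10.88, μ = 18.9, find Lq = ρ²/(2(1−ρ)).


ρ = 10.88/18.9 = 0.5757
M/D/1: Lq = ρ²/(2(1−ρ)) = 0.3314/(2·0.4243) = 0.39047

Final: 0.39047


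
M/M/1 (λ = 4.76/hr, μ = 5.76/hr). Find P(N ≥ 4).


ρ = 4.76/5.76 = 0.8264
P(N ≥ n) = ρ^n = 0.8264^4 = 0.466378

Final: 0.466378


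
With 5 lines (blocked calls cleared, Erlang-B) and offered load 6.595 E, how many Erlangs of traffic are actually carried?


B(5,6.595) = 0.399966 (Erlang-B)
Carried load = a(1 − B) = 6.595·(1 − 0.399966) = 6.595·0.600034 = 3.9572 E

Final: 3.9572 Erlangs


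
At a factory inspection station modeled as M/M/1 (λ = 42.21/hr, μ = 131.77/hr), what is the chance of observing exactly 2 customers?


ρ = 42.21/131.77 = 0.3203
P_n = (1−ρ)·ρ^n = (1 − 0.3203)·0.3203^2 = 0.6797·0.102612 = 0.069742

Final: 0.069742


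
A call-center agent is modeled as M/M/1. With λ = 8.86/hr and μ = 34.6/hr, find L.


ρ = λ/μ = 8.86/34.6 = 0.2561
L = ρ/(1−ρ) = 0.2561/(1 − 0.2561) = 0.2561/0.7439 = 0.3442

Final: 0.3442


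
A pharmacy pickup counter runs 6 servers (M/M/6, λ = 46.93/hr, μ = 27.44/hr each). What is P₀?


a = λ/μ = 46.93/27.44 = 1.7103; ρ = a/c = 0.2850
Σ_{k=0}^{5} a^k/k! (terms k=0..5) = 1.00000 + 1.71028 + 1.46252 + 0.83377 + 0.35650 + 0.12194 = 5.48501
Tail: a^6/(6!(1−ρ)) = 25.02642/(720·0.7150) = 0.04862
P₀ = 1/(5.48501 + 0.04862) = 1/5.53363 = 0.180713

Final: 0.180713


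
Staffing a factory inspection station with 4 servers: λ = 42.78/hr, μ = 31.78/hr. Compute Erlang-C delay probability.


a = λ/μ = 1.3461; ρ = a/4 = 0.3365
P₀ = 0.258737 (from M/M/c formula)
C(c,a) = [a^c/(c!(1−ρ))]·P₀ = [3.28358/(24·0.6635)]·0.258737
= 0.20621·0.258737 = 0.053355

Final: 0.053355


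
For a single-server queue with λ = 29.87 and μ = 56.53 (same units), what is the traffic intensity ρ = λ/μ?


ρ = λ/μ = 29.87/56.53 = 0.5284

Final: 0.5284


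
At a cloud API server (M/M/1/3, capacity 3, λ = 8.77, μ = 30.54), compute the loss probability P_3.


ρ = λ/μ = 8.77/30.54 = 0.2872
P_K = (1−ρ)ρ^K/(1−ρ^(K+1)) = (0.7128·0.023681)/(1 − 0.006800)
= 0.016880/0.993200 = 0.016996

Final: 0.016996


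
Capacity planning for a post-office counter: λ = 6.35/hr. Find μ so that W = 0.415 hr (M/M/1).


W = 1/(μ−λ) ⇒ μ − λ = 1/W = 1/0.415 = 2.4096
μ = λ + 1/W = 6.35 + 2.4096 = 8.7596 per hr

Final: 8.7596 /hr


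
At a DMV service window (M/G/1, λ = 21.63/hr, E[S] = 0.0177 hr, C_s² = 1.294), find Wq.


ρ = λ·E[S] = 21.63·0.0177 = 0.3829
E[S²] = E[S]²(1+C_s²) = 0.0177²·(1+1.294) = 0.0007187
Wq = λ·E[S²]/(2(1−ρ)) = 21.63·0.0007187/(2·0.6171) = 0.01259 hr

Final: 0.01259 hr


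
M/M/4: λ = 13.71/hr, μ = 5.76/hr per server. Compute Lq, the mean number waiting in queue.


a = λ/μ = 2.3802; ρ = a/4 = 0.5951
P₀ = 0.085013
Lq = P₀·a^c·ρ / (c!·(1−ρ)²) = 0.085013·32.09666·0.5951/(24·0.16398)
= 0.41256

Final: 0.41256


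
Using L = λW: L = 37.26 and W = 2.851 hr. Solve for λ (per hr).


λ = L/W = 37.26/2.851 = 13.0691 /hr

Final: 13.0691 /hr


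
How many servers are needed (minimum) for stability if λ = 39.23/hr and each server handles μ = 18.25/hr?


Stability requires cμ > λ ⇔ c > λ/μ.
λ/μ = 39.23/18.25 = 2.1496
Minimum integer c = ⌊2.1496⌋ + 1 = 3
Check: 3·18.25 = 54.75 > 39.23, while 2·18.25 = 36.50 ≤ 39.23

Final: 3 servers


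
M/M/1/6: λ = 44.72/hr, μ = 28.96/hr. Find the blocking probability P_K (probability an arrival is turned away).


ρ = λ/μ = 44.72/28.96 = 1.5442
P_K = (1−ρ)ρ^K/(1−ρ^(K+1)) = (-0.5442·13.558743)/(1 − 20.937396)
= -7.378653/-19.937396 = 0.370091

Final: 0.370091


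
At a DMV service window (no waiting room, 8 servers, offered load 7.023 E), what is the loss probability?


B(c,a) = (a^c/c!) / Σ_{k=0}^{c} a^k/k!
a^8/8! = 146.777952
Σ terms (k=0..8): 1.00000 + 7.02300 + 24.66126 + 57.73202 + 101.36299 + 142.37446 + 166.64931 + 167.19687 + 146.77795 = 814.777871
B = 146.777952/814.777871 = 0.180145

Final: 0.180145


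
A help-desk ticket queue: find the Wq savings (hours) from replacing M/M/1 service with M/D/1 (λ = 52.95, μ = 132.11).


ρ = 52.95/132.11 = 0.4008
Wq(M/M/1) = ρ/(μ−λ) = 0.4008/79.16 = 0.005063 hr
Wq(M/D/1) = ρ/(2(μ−λ)) = 0.002532 hr
Savings = 0.005063 − 0.002532 = 0.002532 hr

Final: 0.002532 hr


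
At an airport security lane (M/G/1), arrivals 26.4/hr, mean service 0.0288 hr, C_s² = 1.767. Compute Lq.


ρ = λ·E[S] = 26.4·0.0288 = 0.7603
Lq = ρ²(1+C_s²)/(2(1−ρ)) = 0.5781·(1+1.767)/(2·0.2397)
= 0.5781·2.7670/0.4794 = 3.33688

Final: 3.33688


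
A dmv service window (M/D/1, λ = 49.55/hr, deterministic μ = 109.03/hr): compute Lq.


ρ = 49.55/109.03 = 0.4545
M/D/1: Lq = ρ²/(2(1−ρ)) = 0.2065/(2·0.5455) = 0.18930

Final: 0.18930


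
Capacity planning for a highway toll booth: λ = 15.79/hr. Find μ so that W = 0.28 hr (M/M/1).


W = 1/(μ−λ) ⇒ μ − λ = 1/W = 1/0.28 = 3.5714
μ = λ + 1/W = 15.79 + 3.5714 = 19.3614 per hr

Final: 19.3614 /hr


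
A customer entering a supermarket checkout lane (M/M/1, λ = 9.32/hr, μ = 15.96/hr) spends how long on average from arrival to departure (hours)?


W = 1/(μ−λ) = 1/(15.96 − 9.32) = 1/6.64 = 0.1506 hr

Final: 0.1506 hr


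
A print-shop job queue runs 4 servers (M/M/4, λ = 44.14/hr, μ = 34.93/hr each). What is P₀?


a = λ/μ = 44.14/34.93 = 1.2637; ρ = a/c = 0.3159
Σ_{k=0}^{3} a^k/k! (terms k=0..3) = 1.00000 + 1.26367 + 0.79843 + 0.33632 = 3.39842
Tail: a^4/(4!(1−ρ)) = 2.54997/(24·0.6841) = 0.15532
P₀ = 1/(3.39842 + 0.15532) = 1/3.55373 = 0.281394

Final: 0.281394


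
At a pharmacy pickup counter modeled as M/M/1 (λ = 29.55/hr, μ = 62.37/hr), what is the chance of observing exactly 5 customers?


ρ = 29.55/62.37 = 0.4738
P_n = (1−ρ)·ρ^n = (1 − 0.4738)·0.4738^5 = 0.5262·0.023873 = 0.012562

Final: 0.012562
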